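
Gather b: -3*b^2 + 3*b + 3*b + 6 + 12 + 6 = -3*b^2 + 6*b + 24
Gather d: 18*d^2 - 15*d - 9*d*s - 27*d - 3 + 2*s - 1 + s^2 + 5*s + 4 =18*d^2 + d*(-9*s - 42) + s^2 + 7*s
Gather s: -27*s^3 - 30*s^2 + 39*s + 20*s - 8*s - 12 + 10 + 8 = -27*s^3 - 30*s^2 + 51*s + 6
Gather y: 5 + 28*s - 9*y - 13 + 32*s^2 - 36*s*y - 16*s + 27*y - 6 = 32*s^2 + 12*s + y*(18 - 36*s) - 14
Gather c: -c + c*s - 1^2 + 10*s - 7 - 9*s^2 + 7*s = c*(s - 1) - 9*s^2 + 17*s - 8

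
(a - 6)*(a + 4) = a^2 - 2*a - 24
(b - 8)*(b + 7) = b^2 - b - 56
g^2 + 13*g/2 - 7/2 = (g - 1/2)*(g + 7)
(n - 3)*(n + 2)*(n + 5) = n^3 + 4*n^2 - 11*n - 30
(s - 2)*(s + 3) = s^2 + s - 6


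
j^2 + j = j*(j + 1)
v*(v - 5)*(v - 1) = v^3 - 6*v^2 + 5*v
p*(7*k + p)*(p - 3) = 7*k*p^2 - 21*k*p + p^3 - 3*p^2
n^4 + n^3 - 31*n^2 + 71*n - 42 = (n - 3)*(n - 2)*(n - 1)*(n + 7)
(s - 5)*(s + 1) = s^2 - 4*s - 5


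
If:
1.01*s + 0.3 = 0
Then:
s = -0.30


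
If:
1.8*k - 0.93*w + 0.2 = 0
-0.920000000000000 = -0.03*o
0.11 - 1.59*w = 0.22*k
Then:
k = -0.07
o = 30.67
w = 0.08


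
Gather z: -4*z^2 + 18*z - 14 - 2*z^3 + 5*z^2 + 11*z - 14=-2*z^3 + z^2 + 29*z - 28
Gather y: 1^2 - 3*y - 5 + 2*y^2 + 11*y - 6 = 2*y^2 + 8*y - 10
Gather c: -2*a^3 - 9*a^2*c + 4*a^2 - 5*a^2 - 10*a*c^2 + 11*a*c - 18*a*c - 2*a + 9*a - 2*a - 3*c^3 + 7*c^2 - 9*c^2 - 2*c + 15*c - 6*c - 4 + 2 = -2*a^3 - a^2 + 5*a - 3*c^3 + c^2*(-10*a - 2) + c*(-9*a^2 - 7*a + 7) - 2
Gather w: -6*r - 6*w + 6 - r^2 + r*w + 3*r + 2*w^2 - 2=-r^2 - 3*r + 2*w^2 + w*(r - 6) + 4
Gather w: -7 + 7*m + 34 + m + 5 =8*m + 32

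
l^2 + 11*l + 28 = (l + 4)*(l + 7)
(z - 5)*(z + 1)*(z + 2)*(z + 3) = z^4 + z^3 - 19*z^2 - 49*z - 30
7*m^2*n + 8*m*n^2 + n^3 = n*(m + n)*(7*m + n)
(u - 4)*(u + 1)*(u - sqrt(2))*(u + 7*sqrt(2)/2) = u^4 - 3*u^3 + 5*sqrt(2)*u^3/2 - 11*u^2 - 15*sqrt(2)*u^2/2 - 10*sqrt(2)*u + 21*u + 28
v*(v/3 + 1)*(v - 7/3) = v^3/3 + 2*v^2/9 - 7*v/3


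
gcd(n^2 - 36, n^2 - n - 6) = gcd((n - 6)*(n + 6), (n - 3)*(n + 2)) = 1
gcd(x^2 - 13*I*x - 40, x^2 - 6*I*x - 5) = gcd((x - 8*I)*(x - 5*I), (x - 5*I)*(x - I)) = x - 5*I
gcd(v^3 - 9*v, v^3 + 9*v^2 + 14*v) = v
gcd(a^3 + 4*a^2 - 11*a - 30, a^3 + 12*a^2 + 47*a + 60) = a + 5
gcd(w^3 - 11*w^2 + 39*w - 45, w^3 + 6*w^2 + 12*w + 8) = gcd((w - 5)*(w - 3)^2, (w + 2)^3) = 1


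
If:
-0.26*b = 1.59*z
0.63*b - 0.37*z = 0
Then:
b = 0.00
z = 0.00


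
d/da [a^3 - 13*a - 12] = 3*a^2 - 13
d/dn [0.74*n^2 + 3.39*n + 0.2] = 1.48*n + 3.39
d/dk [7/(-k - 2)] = 7/(k + 2)^2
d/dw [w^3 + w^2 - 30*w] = 3*w^2 + 2*w - 30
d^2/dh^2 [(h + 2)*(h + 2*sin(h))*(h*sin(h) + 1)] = -h^3*sin(h) - 2*h^2*sin(h) + 6*h^2*cos(h) + 4*h^2*cos(2*h) + 4*h*sin(h) + 8*sqrt(2)*h*sin(2*h + pi/4) + 8*h*cos(h) + 8*sin(2*h) + 4*cos(h) - 2*cos(2*h) + 4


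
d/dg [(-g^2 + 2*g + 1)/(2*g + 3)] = 2*(-g^2 - 3*g + 2)/(4*g^2 + 12*g + 9)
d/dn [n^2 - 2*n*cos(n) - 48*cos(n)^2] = 2*n*sin(n) + 2*n + 48*sin(2*n) - 2*cos(n)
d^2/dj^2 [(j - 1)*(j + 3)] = 2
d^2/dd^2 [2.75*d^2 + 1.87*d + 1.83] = 5.50000000000000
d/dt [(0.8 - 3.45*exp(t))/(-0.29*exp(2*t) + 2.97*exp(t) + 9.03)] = (-1.0005*exp(2*t) + 0.464*exp(t) - 33.5295)*exp(t)/(0.0841*exp(4*t) - 1.7226*exp(3*t) + 3.5835*exp(2*t) + 53.6382*exp(t) + 81.5409)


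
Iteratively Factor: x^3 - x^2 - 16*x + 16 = (x - 4)*(x^2 + 3*x - 4) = (x - 4)*(x - 1)*(x + 4)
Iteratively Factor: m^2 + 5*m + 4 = (m + 1)*(m + 4)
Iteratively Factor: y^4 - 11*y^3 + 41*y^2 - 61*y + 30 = (y - 3)*(y^3 - 8*y^2 + 17*y - 10) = (y - 5)*(y - 3)*(y^2 - 3*y + 2) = (y - 5)*(y - 3)*(y - 1)*(y - 2)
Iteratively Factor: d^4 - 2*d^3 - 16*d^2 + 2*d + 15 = (d + 1)*(d^3 - 3*d^2 - 13*d + 15) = (d - 1)*(d + 1)*(d^2 - 2*d - 15) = (d - 1)*(d + 1)*(d + 3)*(d - 5)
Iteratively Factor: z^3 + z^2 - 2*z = (z)*(z^2 + z - 2) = z*(z + 2)*(z - 1)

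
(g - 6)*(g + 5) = g^2 - g - 30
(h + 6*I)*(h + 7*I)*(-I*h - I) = -I*h^3 + 13*h^2 - I*h^2 + 13*h + 42*I*h + 42*I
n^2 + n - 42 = (n - 6)*(n + 7)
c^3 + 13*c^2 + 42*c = c*(c + 6)*(c + 7)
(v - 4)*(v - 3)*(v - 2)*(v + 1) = v^4 - 8*v^3 + 17*v^2 + 2*v - 24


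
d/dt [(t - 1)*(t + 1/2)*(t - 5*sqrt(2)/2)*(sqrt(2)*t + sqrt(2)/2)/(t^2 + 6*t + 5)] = sqrt(2)*(2*t + 1)*(-2*(t - 1)*(t + 3)*(2*t + 1)*(2*t - 5*sqrt(2)) + 2*(t - 1)*(6*t - 10*sqrt(2) + 1)*(t^2 + 6*t + 5) + (2*t + 1)*(2*t - 5*sqrt(2))*(t^2 + 6*t + 5))/(8*(t^2 + 6*t + 5)^2)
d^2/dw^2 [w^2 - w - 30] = 2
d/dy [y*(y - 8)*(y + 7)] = 3*y^2 - 2*y - 56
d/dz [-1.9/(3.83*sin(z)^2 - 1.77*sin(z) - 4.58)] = (14.554*sin(z) - 3.363)*cos(z)/(-3.83*sin(z)^2 + 1.77*sin(z) + 4.58)^2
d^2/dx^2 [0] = 0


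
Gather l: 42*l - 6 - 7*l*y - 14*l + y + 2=l*(28 - 7*y) + y - 4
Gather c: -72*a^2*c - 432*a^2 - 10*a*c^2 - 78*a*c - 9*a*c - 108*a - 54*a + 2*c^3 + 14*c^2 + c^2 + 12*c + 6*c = -432*a^2 - 162*a + 2*c^3 + c^2*(15 - 10*a) + c*(-72*a^2 - 87*a + 18)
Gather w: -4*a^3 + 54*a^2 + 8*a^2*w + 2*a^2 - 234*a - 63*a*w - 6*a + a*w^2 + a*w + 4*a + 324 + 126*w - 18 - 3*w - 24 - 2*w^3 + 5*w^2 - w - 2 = -4*a^3 + 56*a^2 - 236*a - 2*w^3 + w^2*(a + 5) + w*(8*a^2 - 62*a + 122) + 280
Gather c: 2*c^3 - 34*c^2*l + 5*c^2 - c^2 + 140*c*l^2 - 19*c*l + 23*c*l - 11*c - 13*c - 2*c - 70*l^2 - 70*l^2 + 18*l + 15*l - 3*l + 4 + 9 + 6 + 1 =2*c^3 + c^2*(4 - 34*l) + c*(140*l^2 + 4*l - 26) - 140*l^2 + 30*l + 20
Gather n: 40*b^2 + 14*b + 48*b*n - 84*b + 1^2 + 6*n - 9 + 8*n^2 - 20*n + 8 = 40*b^2 - 70*b + 8*n^2 + n*(48*b - 14)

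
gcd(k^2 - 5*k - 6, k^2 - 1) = k + 1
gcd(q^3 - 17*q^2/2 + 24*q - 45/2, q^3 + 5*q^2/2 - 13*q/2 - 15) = q - 5/2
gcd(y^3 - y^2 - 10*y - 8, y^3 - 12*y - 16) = y^2 - 2*y - 8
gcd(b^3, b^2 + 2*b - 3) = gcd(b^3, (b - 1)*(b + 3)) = 1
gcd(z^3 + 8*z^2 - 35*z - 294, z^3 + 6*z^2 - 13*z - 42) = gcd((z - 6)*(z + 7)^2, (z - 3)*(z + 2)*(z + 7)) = z + 7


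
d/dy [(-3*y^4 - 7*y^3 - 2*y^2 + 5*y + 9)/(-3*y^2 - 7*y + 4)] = (18*y^5 + 84*y^4 + 50*y^3 - 55*y^2 + 38*y + 83)/(9*y^4 + 42*y^3 + 25*y^2 - 56*y + 16)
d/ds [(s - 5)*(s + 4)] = 2*s - 1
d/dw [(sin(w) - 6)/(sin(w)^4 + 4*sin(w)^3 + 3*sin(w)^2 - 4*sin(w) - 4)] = (-3*sin(w)^3 + 22*sin(w)^2 + 25*sin(w) - 14)/((sin(w) + 2)^3*cos(w)^3)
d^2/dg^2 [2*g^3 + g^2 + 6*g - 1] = 12*g + 2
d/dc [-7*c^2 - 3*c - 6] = -14*c - 3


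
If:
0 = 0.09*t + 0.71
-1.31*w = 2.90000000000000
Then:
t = -7.89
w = -2.21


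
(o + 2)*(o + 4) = o^2 + 6*o + 8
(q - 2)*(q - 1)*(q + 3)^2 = q^4 + 3*q^3 - 7*q^2 - 15*q + 18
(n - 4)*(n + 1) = n^2 - 3*n - 4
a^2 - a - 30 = (a - 6)*(a + 5)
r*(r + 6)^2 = r^3 + 12*r^2 + 36*r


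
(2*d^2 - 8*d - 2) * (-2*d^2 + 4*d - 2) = -4*d^4 + 24*d^3 - 32*d^2 + 8*d + 4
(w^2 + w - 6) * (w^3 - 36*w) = w^5 + w^4 - 42*w^3 - 36*w^2 + 216*w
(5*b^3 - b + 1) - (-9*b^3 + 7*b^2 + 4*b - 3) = 14*b^3 - 7*b^2 - 5*b + 4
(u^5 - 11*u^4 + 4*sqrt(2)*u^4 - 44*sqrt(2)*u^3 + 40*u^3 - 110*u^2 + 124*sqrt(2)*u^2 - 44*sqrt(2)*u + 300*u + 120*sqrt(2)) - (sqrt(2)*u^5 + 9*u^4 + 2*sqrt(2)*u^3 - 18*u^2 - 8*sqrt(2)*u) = -sqrt(2)*u^5 + u^5 - 20*u^4 + 4*sqrt(2)*u^4 - 46*sqrt(2)*u^3 + 40*u^3 - 92*u^2 + 124*sqrt(2)*u^2 - 36*sqrt(2)*u + 300*u + 120*sqrt(2)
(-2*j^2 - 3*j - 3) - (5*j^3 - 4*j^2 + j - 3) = -5*j^3 + 2*j^2 - 4*j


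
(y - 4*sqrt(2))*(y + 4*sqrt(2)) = y^2 - 32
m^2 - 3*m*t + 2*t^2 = (m - 2*t)*(m - t)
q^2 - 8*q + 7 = (q - 7)*(q - 1)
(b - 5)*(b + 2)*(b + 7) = b^3 + 4*b^2 - 31*b - 70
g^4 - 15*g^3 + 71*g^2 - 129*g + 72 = (g - 8)*(g - 3)^2*(g - 1)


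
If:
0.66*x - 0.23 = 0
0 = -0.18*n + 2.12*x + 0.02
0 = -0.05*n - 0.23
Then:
No Solution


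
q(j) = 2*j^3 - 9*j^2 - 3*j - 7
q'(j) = 6*j^2 - 18*j - 3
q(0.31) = -8.74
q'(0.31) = -8.00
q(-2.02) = -54.15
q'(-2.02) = 57.84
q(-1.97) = -51.31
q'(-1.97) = 55.75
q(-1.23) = -20.65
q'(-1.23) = 28.22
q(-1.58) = -32.62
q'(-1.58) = 40.42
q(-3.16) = -150.50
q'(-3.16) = 113.79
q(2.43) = -38.74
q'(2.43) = -11.31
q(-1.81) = -42.91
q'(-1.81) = 49.24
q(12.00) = 2117.00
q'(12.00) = 645.00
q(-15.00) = -8737.00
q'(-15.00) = 1617.00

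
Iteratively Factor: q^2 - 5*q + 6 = (q - 2)*(q - 3)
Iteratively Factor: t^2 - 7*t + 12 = (t - 4)*(t - 3)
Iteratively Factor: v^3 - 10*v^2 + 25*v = (v)*(v^2 - 10*v + 25) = v*(v - 5)*(v - 5)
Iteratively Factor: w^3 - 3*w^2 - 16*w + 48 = (w + 4)*(w^2 - 7*w + 12) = (w - 3)*(w + 4)*(w - 4)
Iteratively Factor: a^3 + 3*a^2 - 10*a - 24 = (a - 3)*(a^2 + 6*a + 8) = (a - 3)*(a + 2)*(a + 4)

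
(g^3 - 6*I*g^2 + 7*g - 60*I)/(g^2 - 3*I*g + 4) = (g^2 - 2*I*g + 15)/(g + I)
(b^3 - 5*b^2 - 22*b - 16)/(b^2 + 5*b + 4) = (b^2 - 6*b - 16)/(b + 4)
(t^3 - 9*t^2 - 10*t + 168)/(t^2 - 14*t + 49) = (t^2 - 2*t - 24)/(t - 7)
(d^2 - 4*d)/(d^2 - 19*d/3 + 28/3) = 3*d/(3*d - 7)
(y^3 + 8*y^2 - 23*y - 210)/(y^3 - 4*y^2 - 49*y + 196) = (y^2 + y - 30)/(y^2 - 11*y + 28)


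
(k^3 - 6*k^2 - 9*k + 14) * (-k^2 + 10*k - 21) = -k^5 + 16*k^4 - 72*k^3 + 22*k^2 + 329*k - 294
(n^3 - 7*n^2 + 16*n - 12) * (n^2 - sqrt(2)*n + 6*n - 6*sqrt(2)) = n^5 - sqrt(2)*n^4 - n^4 - 26*n^3 + sqrt(2)*n^3 + 26*sqrt(2)*n^2 + 84*n^2 - 84*sqrt(2)*n - 72*n + 72*sqrt(2)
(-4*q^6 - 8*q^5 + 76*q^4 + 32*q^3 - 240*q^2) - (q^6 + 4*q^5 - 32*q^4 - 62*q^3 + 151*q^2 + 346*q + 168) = -5*q^6 - 12*q^5 + 108*q^4 + 94*q^3 - 391*q^2 - 346*q - 168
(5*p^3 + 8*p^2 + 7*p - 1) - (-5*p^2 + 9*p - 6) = 5*p^3 + 13*p^2 - 2*p + 5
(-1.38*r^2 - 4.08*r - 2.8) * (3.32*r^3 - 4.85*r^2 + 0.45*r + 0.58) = -4.5816*r^5 - 6.8526*r^4 + 9.871*r^3 + 10.9436*r^2 - 3.6264*r - 1.624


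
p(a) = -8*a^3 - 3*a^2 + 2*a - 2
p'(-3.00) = -196.00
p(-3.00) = 181.00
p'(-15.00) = -5308.00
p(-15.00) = 26293.00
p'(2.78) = -200.16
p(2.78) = -191.50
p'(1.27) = -44.33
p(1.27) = -20.69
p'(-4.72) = -504.36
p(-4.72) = 762.96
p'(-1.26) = -28.54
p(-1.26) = 6.72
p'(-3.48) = -267.77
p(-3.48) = 291.86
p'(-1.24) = -27.46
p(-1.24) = 6.16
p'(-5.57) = -709.18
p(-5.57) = 1276.25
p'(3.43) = -300.94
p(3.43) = -353.26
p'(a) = -24*a^2 - 6*a + 2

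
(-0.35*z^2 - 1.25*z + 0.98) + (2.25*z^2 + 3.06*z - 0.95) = 1.9*z^2 + 1.81*z + 0.03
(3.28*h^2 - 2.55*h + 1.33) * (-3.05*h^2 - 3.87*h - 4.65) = -10.004*h^4 - 4.9161*h^3 - 9.44*h^2 + 6.7104*h - 6.1845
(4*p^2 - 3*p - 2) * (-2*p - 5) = -8*p^3 - 14*p^2 + 19*p + 10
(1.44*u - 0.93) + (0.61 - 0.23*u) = 1.21*u - 0.32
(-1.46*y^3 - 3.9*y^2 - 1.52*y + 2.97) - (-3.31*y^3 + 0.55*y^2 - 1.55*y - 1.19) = 1.85*y^3 - 4.45*y^2 + 0.03*y + 4.16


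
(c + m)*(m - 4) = c*m - 4*c + m^2 - 4*m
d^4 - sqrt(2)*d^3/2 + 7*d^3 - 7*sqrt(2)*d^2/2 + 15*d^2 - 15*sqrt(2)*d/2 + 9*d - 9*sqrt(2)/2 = (d + 1)*(d + 3)^2*(d - sqrt(2)/2)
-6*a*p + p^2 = p*(-6*a + p)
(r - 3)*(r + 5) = r^2 + 2*r - 15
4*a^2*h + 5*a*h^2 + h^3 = h*(a + h)*(4*a + h)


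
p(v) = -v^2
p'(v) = -2*v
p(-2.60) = -6.76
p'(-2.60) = 5.20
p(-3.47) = -12.04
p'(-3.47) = 6.94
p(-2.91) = -8.47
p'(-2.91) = 5.82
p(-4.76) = -22.66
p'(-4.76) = 9.52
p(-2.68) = -7.18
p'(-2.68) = 5.36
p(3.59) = -12.89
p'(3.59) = -7.18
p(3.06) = -9.36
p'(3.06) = -6.12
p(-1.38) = -1.90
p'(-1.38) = 2.76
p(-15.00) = -225.00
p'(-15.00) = 30.00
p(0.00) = 0.00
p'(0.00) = 0.00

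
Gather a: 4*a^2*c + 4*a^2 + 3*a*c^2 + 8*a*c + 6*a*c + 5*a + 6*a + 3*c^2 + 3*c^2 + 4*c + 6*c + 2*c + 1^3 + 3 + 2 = a^2*(4*c + 4) + a*(3*c^2 + 14*c + 11) + 6*c^2 + 12*c + 6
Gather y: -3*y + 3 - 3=-3*y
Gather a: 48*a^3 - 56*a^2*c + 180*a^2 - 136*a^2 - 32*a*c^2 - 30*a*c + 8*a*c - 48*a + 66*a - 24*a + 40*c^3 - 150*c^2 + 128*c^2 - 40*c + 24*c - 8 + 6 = 48*a^3 + a^2*(44 - 56*c) + a*(-32*c^2 - 22*c - 6) + 40*c^3 - 22*c^2 - 16*c - 2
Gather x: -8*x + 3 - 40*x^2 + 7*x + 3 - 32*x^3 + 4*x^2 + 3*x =-32*x^3 - 36*x^2 + 2*x + 6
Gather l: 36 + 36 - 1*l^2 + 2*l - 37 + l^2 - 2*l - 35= 0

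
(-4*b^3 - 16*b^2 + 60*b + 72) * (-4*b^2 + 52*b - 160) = 16*b^5 - 144*b^4 - 432*b^3 + 5392*b^2 - 5856*b - 11520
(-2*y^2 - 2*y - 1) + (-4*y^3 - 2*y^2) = -4*y^3 - 4*y^2 - 2*y - 1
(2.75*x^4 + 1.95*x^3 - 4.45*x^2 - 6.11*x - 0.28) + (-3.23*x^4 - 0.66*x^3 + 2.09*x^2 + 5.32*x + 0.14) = -0.48*x^4 + 1.29*x^3 - 2.36*x^2 - 0.79*x - 0.14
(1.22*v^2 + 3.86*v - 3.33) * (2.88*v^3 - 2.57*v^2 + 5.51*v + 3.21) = 3.5136*v^5 + 7.9814*v^4 - 12.7884*v^3 + 33.7429*v^2 - 5.9577*v - 10.6893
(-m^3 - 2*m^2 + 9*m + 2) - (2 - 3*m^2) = -m^3 + m^2 + 9*m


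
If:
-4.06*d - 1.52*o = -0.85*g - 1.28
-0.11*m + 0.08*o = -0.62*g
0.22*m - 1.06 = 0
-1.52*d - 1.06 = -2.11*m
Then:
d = 5.99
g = 2.62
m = 4.82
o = -13.69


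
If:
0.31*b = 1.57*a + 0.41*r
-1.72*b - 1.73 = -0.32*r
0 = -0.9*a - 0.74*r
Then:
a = -0.27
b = -0.94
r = 0.33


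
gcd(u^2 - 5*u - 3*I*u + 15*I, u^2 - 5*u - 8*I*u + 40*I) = u - 5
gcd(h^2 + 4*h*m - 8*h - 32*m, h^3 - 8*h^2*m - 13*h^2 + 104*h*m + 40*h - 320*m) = h - 8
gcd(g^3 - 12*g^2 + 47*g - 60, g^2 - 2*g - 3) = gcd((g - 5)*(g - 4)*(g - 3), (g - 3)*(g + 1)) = g - 3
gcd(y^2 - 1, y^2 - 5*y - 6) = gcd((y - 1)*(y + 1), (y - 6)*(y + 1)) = y + 1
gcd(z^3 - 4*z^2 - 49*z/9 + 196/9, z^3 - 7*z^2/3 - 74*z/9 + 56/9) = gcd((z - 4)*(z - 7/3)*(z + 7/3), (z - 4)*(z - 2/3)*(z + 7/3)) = z^2 - 5*z/3 - 28/3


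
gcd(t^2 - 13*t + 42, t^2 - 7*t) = t - 7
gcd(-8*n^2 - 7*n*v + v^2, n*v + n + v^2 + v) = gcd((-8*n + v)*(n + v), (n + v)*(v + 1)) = n + v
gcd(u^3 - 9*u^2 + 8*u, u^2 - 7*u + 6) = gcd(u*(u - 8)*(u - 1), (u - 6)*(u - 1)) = u - 1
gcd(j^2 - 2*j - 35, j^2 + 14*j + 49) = 1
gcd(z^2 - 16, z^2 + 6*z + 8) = z + 4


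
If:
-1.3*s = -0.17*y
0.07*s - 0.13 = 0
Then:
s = 1.86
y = 14.20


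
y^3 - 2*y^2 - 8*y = y*(y - 4)*(y + 2)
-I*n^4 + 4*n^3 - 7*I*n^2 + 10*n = n*(n - 2*I)*(n + 5*I)*(-I*n + 1)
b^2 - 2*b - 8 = (b - 4)*(b + 2)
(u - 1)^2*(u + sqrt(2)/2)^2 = u^4 - 2*u^3 + sqrt(2)*u^3 - 2*sqrt(2)*u^2 + 3*u^2/2 - u + sqrt(2)*u + 1/2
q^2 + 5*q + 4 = (q + 1)*(q + 4)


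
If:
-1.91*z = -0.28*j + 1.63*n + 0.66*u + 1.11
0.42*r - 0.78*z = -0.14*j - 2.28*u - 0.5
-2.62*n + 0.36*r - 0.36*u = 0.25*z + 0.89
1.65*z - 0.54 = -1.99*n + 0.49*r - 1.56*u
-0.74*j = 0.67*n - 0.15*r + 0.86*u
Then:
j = -0.40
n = -0.86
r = -3.43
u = 0.42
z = -0.05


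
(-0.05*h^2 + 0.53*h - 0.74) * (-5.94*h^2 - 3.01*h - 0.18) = 0.297*h^4 - 2.9977*h^3 + 2.8093*h^2 + 2.132*h + 0.1332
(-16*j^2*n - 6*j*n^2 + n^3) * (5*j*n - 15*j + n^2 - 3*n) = -80*j^3*n^2 + 240*j^3*n - 46*j^2*n^3 + 138*j^2*n^2 - j*n^4 + 3*j*n^3 + n^5 - 3*n^4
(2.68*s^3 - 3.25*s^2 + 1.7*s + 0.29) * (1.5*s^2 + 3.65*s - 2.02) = 4.02*s^5 + 4.907*s^4 - 14.7261*s^3 + 13.205*s^2 - 2.3755*s - 0.5858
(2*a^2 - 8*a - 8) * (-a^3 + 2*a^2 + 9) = -2*a^5 + 12*a^4 - 8*a^3 + 2*a^2 - 72*a - 72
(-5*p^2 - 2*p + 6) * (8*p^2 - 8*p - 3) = -40*p^4 + 24*p^3 + 79*p^2 - 42*p - 18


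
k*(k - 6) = k^2 - 6*k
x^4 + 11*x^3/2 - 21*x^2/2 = x^2*(x - 3/2)*(x + 7)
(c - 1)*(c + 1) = c^2 - 1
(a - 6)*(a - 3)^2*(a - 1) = a^4 - 13*a^3 + 57*a^2 - 99*a + 54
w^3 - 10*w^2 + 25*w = w*(w - 5)^2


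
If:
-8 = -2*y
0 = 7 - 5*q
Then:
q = 7/5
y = 4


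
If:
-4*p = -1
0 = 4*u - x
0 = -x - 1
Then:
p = 1/4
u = -1/4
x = -1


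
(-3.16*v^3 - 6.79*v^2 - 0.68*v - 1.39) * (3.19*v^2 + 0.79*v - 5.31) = -10.0804*v^5 - 24.1565*v^4 + 9.2463*v^3 + 31.0836*v^2 + 2.5127*v + 7.3809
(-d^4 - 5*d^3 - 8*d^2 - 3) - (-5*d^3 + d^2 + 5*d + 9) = -d^4 - 9*d^2 - 5*d - 12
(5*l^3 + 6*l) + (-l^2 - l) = 5*l^3 - l^2 + 5*l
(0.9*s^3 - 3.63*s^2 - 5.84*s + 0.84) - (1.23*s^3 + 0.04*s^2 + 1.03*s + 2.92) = -0.33*s^3 - 3.67*s^2 - 6.87*s - 2.08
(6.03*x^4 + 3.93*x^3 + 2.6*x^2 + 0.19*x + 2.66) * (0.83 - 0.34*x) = -2.0502*x^5 + 3.6687*x^4 + 2.3779*x^3 + 2.0934*x^2 - 0.7467*x + 2.2078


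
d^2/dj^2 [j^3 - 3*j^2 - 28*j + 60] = 6*j - 6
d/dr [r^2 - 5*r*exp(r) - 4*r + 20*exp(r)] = -5*r*exp(r) + 2*r + 15*exp(r) - 4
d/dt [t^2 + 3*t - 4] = 2*t + 3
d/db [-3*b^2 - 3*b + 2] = -6*b - 3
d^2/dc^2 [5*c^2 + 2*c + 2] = 10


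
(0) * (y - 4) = 0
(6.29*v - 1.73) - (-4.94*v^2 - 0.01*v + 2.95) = 4.94*v^2 + 6.3*v - 4.68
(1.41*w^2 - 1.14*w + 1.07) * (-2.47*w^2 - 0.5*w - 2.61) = -3.4827*w^4 + 2.1108*w^3 - 5.753*w^2 + 2.4404*w - 2.7927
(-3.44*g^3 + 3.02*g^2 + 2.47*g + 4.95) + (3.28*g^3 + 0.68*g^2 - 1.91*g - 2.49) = -0.16*g^3 + 3.7*g^2 + 0.56*g + 2.46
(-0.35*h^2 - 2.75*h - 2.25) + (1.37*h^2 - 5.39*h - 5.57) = 1.02*h^2 - 8.14*h - 7.82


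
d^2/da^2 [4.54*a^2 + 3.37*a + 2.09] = 9.08000000000000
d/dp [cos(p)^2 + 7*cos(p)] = -(2*cos(p) + 7)*sin(p)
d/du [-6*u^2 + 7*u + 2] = 7 - 12*u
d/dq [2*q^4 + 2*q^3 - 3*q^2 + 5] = 2*q*(4*q^2 + 3*q - 3)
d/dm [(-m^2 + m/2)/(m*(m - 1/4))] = -4/(16*m^2 - 8*m + 1)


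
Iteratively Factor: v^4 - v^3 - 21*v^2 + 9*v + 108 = (v - 4)*(v^3 + 3*v^2 - 9*v - 27) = (v - 4)*(v + 3)*(v^2 - 9) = (v - 4)*(v - 3)*(v + 3)*(v + 3)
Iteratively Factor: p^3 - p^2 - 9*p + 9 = (p + 3)*(p^2 - 4*p + 3) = (p - 3)*(p + 3)*(p - 1)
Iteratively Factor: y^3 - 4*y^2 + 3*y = (y - 3)*(y^2 - y) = (y - 3)*(y - 1)*(y)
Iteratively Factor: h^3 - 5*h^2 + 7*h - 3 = (h - 1)*(h^2 - 4*h + 3) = (h - 3)*(h - 1)*(h - 1)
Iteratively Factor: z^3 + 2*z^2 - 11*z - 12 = (z + 1)*(z^2 + z - 12) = (z - 3)*(z + 1)*(z + 4)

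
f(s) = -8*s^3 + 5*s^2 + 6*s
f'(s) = -24*s^2 + 10*s + 6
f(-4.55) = 829.78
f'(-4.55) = -536.36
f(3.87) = -365.58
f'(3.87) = -314.75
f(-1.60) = 35.97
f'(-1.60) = -71.44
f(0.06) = 0.38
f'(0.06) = 6.51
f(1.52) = -7.42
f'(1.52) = -34.25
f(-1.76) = 48.54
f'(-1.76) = -85.94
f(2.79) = -118.08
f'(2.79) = -152.92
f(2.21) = -48.67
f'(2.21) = -89.12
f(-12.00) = 14472.00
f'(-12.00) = -3570.00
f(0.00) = 0.00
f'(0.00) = 6.00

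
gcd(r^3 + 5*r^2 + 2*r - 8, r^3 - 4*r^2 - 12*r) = r + 2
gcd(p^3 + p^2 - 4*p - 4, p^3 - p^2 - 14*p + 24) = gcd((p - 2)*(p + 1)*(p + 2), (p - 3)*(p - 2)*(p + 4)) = p - 2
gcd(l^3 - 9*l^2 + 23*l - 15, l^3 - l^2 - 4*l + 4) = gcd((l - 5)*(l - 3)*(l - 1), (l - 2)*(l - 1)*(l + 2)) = l - 1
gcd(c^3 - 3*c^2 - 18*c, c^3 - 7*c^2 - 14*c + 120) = c - 6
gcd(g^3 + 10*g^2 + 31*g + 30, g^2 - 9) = g + 3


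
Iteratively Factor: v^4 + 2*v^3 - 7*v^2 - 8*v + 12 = (v - 2)*(v^3 + 4*v^2 + v - 6) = (v - 2)*(v + 3)*(v^2 + v - 2) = (v - 2)*(v + 2)*(v + 3)*(v - 1)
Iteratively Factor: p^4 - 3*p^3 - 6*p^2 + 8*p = (p - 4)*(p^3 + p^2 - 2*p) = p*(p - 4)*(p^2 + p - 2) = p*(p - 4)*(p + 2)*(p - 1)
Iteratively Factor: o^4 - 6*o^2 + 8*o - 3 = (o + 3)*(o^3 - 3*o^2 + 3*o - 1) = (o - 1)*(o + 3)*(o^2 - 2*o + 1) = (o - 1)^2*(o + 3)*(o - 1)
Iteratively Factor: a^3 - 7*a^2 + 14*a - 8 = (a - 2)*(a^2 - 5*a + 4) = (a - 2)*(a - 1)*(a - 4)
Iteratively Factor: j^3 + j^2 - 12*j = (j)*(j^2 + j - 12) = j*(j - 3)*(j + 4)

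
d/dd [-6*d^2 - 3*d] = -12*d - 3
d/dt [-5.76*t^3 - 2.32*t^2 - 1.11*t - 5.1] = -17.28*t^2 - 4.64*t - 1.11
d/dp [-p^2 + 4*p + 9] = 4 - 2*p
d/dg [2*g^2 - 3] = 4*g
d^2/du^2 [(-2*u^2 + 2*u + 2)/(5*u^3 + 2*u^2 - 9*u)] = 4*(-25*u^6 + 75*u^5 + 45*u^4 + 111*u^3 - 123*u^2 - 54*u + 81)/(u^3*(125*u^6 + 150*u^5 - 615*u^4 - 532*u^3 + 1107*u^2 + 486*u - 729))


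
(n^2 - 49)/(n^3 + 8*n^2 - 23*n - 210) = (n - 7)/(n^2 + n - 30)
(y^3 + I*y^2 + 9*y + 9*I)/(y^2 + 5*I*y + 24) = (y^2 + 4*I*y - 3)/(y + 8*I)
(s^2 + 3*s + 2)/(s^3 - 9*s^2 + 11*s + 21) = (s + 2)/(s^2 - 10*s + 21)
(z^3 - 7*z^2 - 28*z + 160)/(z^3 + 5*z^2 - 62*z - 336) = (z^2 + z - 20)/(z^2 + 13*z + 42)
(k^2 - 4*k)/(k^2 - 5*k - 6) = k*(4 - k)/(-k^2 + 5*k + 6)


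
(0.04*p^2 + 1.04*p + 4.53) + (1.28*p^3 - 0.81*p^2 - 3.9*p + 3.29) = 1.28*p^3 - 0.77*p^2 - 2.86*p + 7.82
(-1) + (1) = 0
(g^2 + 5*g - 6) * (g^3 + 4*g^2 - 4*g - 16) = g^5 + 9*g^4 + 10*g^3 - 60*g^2 - 56*g + 96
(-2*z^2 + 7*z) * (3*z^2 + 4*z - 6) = -6*z^4 + 13*z^3 + 40*z^2 - 42*z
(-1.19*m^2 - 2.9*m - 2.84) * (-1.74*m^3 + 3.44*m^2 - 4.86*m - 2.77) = 2.0706*m^5 + 0.952400000000001*m^4 + 0.749000000000001*m^3 + 7.6207*m^2 + 21.8354*m + 7.8668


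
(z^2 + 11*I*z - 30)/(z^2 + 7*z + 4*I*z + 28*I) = (z^2 + 11*I*z - 30)/(z^2 + z*(7 + 4*I) + 28*I)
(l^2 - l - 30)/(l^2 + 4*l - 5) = (l - 6)/(l - 1)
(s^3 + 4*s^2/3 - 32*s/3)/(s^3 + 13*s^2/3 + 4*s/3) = (3*s - 8)/(3*s + 1)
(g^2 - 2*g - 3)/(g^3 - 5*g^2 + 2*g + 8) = (g - 3)/(g^2 - 6*g + 8)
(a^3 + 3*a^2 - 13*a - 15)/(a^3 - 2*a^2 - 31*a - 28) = (a^2 + 2*a - 15)/(a^2 - 3*a - 28)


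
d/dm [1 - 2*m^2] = -4*m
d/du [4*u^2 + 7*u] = 8*u + 7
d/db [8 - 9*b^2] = -18*b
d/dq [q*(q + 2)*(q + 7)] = 3*q^2 + 18*q + 14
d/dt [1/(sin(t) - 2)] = -cos(t)/(sin(t) - 2)^2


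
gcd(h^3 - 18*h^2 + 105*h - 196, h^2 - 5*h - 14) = h - 7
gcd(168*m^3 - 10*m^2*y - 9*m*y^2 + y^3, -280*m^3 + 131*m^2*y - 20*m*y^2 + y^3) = -7*m + y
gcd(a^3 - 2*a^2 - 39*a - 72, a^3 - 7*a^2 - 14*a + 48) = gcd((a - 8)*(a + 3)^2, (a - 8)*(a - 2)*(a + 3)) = a^2 - 5*a - 24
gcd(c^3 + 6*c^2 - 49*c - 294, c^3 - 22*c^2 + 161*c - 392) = c - 7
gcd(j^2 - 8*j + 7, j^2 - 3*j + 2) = j - 1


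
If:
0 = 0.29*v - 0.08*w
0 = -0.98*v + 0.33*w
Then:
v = 0.00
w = 0.00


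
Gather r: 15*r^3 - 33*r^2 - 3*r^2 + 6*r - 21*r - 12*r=15*r^3 - 36*r^2 - 27*r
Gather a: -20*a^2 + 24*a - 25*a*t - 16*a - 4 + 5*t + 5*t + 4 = -20*a^2 + a*(8 - 25*t) + 10*t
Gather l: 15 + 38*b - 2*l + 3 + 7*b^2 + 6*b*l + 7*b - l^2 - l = 7*b^2 + 45*b - l^2 + l*(6*b - 3) + 18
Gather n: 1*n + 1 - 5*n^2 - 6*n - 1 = -5*n^2 - 5*n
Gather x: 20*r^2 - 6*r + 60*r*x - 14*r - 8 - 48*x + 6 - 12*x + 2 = 20*r^2 - 20*r + x*(60*r - 60)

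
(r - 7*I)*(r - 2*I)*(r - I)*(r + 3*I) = r^4 - 7*I*r^3 + 7*r^2 - 55*I*r - 42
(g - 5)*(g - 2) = g^2 - 7*g + 10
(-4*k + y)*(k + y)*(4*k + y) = -16*k^3 - 16*k^2*y + k*y^2 + y^3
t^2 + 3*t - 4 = (t - 1)*(t + 4)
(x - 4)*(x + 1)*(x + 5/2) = x^3 - x^2/2 - 23*x/2 - 10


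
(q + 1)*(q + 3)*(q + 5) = q^3 + 9*q^2 + 23*q + 15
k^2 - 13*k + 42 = (k - 7)*(k - 6)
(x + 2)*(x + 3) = x^2 + 5*x + 6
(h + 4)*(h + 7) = h^2 + 11*h + 28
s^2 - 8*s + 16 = (s - 4)^2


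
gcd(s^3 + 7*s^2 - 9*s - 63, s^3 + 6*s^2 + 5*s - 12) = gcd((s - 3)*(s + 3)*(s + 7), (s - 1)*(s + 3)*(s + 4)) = s + 3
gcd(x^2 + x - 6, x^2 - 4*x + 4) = x - 2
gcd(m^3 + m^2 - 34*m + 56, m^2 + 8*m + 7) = m + 7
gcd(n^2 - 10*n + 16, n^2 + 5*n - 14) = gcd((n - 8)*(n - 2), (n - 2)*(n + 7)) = n - 2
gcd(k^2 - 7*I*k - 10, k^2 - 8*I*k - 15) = k - 5*I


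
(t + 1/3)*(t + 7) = t^2 + 22*t/3 + 7/3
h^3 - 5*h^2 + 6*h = h*(h - 3)*(h - 2)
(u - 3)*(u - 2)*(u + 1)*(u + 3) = u^4 - u^3 - 11*u^2 + 9*u + 18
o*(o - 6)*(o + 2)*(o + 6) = o^4 + 2*o^3 - 36*o^2 - 72*o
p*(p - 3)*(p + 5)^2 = p^4 + 7*p^3 - 5*p^2 - 75*p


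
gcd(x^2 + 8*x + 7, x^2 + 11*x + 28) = x + 7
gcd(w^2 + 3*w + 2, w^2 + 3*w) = 1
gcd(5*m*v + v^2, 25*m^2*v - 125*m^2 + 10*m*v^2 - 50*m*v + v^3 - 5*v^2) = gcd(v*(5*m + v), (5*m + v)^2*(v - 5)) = 5*m + v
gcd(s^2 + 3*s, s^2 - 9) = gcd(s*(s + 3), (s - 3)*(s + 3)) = s + 3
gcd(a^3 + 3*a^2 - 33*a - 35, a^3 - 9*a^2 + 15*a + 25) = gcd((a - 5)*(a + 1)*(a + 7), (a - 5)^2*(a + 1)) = a^2 - 4*a - 5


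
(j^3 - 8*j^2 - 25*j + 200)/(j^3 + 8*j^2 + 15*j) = (j^2 - 13*j + 40)/(j*(j + 3))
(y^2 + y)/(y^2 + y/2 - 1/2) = 2*y/(2*y - 1)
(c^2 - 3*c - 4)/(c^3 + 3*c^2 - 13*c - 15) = (c - 4)/(c^2 + 2*c - 15)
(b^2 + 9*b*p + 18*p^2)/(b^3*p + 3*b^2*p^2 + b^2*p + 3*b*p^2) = (b + 6*p)/(b*p*(b + 1))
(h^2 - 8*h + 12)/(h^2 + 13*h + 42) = (h^2 - 8*h + 12)/(h^2 + 13*h + 42)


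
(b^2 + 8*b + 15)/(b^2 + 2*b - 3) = (b + 5)/(b - 1)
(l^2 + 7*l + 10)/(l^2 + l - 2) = (l + 5)/(l - 1)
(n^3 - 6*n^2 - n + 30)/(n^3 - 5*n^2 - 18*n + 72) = (n^2 - 3*n - 10)/(n^2 - 2*n - 24)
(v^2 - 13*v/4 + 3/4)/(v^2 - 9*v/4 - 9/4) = (4*v - 1)/(4*v + 3)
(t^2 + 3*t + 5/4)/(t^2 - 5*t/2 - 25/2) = (t + 1/2)/(t - 5)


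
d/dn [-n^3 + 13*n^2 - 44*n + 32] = -3*n^2 + 26*n - 44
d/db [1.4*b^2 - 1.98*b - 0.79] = 2.8*b - 1.98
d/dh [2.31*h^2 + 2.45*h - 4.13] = 4.62*h + 2.45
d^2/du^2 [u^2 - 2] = 2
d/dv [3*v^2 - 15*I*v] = 6*v - 15*I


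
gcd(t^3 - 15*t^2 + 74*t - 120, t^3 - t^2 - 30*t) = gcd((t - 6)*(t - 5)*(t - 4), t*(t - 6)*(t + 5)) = t - 6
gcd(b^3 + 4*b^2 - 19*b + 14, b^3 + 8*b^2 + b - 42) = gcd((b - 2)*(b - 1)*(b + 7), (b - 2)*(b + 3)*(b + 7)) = b^2 + 5*b - 14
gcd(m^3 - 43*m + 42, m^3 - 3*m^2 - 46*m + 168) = m^2 + m - 42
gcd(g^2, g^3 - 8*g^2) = g^2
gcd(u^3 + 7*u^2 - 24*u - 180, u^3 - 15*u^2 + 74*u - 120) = u - 5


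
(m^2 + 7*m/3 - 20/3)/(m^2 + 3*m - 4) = (m - 5/3)/(m - 1)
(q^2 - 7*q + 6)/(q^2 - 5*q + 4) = (q - 6)/(q - 4)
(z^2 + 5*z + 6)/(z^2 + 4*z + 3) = (z + 2)/(z + 1)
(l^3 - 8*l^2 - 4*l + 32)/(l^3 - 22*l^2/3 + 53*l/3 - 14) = 3*(l^2 - 6*l - 16)/(3*l^2 - 16*l + 21)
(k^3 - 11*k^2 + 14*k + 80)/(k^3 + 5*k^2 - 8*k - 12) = (k^3 - 11*k^2 + 14*k + 80)/(k^3 + 5*k^2 - 8*k - 12)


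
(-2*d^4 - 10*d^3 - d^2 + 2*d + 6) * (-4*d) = 8*d^5 + 40*d^4 + 4*d^3 - 8*d^2 - 24*d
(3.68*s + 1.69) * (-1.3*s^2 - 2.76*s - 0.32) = -4.784*s^3 - 12.3538*s^2 - 5.842*s - 0.5408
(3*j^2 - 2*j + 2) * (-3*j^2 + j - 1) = -9*j^4 + 9*j^3 - 11*j^2 + 4*j - 2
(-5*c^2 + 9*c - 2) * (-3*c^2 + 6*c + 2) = 15*c^4 - 57*c^3 + 50*c^2 + 6*c - 4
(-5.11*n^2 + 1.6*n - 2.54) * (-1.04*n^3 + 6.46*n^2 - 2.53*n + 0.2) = 5.3144*n^5 - 34.6746*n^4 + 25.9059*n^3 - 21.4784*n^2 + 6.7462*n - 0.508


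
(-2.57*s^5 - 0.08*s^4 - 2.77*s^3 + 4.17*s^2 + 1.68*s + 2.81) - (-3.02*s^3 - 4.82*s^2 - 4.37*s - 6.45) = -2.57*s^5 - 0.08*s^4 + 0.25*s^3 + 8.99*s^2 + 6.05*s + 9.26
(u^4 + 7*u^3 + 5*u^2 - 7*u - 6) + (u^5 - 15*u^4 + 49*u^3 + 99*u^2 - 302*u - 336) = u^5 - 14*u^4 + 56*u^3 + 104*u^2 - 309*u - 342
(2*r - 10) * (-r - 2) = -2*r^2 + 6*r + 20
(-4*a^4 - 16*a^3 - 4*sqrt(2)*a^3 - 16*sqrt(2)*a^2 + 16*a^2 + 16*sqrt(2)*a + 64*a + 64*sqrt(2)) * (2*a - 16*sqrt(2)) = -8*a^5 - 32*a^4 + 56*sqrt(2)*a^4 + 160*a^3 + 224*sqrt(2)*a^3 - 224*sqrt(2)*a^2 + 640*a^2 - 896*sqrt(2)*a - 512*a - 2048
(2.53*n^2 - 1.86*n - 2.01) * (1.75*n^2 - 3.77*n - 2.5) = 4.4275*n^4 - 12.7931*n^3 - 2.8303*n^2 + 12.2277*n + 5.025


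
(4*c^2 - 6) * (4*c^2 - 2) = 16*c^4 - 32*c^2 + 12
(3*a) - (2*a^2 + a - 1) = -2*a^2 + 2*a + 1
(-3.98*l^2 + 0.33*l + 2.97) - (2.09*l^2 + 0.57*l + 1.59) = -6.07*l^2 - 0.24*l + 1.38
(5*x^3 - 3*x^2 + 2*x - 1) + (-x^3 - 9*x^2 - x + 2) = 4*x^3 - 12*x^2 + x + 1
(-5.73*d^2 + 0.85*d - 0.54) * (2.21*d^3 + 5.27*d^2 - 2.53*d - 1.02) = -12.6633*d^5 - 28.3186*d^4 + 17.783*d^3 + 0.848300000000001*d^2 + 0.4992*d + 0.5508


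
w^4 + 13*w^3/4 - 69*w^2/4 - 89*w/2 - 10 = (w - 4)*(w + 1/4)*(w + 2)*(w + 5)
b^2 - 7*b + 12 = (b - 4)*(b - 3)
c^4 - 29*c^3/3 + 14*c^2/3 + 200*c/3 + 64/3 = (c - 8)*(c - 4)*(c + 1/3)*(c + 2)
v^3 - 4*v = v*(v - 2)*(v + 2)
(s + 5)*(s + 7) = s^2 + 12*s + 35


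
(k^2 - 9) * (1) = k^2 - 9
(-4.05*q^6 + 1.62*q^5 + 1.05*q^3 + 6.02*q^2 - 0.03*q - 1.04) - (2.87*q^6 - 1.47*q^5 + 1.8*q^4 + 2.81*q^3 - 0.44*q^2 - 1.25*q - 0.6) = -6.92*q^6 + 3.09*q^5 - 1.8*q^4 - 1.76*q^3 + 6.46*q^2 + 1.22*q - 0.44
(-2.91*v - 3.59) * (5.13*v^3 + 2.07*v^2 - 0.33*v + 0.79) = -14.9283*v^4 - 24.4404*v^3 - 6.471*v^2 - 1.1142*v - 2.8361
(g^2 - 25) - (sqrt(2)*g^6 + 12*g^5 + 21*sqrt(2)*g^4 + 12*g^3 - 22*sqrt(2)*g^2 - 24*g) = -sqrt(2)*g^6 - 12*g^5 - 21*sqrt(2)*g^4 - 12*g^3 + g^2 + 22*sqrt(2)*g^2 + 24*g - 25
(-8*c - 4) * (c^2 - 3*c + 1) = -8*c^3 + 20*c^2 + 4*c - 4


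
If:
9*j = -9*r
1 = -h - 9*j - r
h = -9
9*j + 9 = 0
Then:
No Solution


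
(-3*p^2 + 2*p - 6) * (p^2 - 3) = -3*p^4 + 2*p^3 + 3*p^2 - 6*p + 18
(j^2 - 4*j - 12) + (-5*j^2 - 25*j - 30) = -4*j^2 - 29*j - 42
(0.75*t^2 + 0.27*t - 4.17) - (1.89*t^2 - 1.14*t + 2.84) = -1.14*t^2 + 1.41*t - 7.01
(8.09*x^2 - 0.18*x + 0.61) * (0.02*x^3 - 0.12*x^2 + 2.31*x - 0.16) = 0.1618*x^5 - 0.9744*x^4 + 18.7217*x^3 - 1.7834*x^2 + 1.4379*x - 0.0976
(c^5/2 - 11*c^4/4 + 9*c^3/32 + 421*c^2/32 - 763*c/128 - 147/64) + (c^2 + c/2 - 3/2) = c^5/2 - 11*c^4/4 + 9*c^3/32 + 453*c^2/32 - 699*c/128 - 243/64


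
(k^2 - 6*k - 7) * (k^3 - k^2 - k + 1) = k^5 - 7*k^4 - 2*k^3 + 14*k^2 + k - 7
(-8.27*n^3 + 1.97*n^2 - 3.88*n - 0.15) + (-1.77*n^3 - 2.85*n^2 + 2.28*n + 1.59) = -10.04*n^3 - 0.88*n^2 - 1.6*n + 1.44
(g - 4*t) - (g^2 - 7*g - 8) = -g^2 + 8*g - 4*t + 8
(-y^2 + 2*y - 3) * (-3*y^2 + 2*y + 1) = 3*y^4 - 8*y^3 + 12*y^2 - 4*y - 3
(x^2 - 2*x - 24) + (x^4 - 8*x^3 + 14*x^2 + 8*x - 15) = x^4 - 8*x^3 + 15*x^2 + 6*x - 39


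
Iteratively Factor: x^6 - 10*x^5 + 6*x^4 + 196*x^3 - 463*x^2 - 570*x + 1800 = (x + 4)*(x^5 - 14*x^4 + 62*x^3 - 52*x^2 - 255*x + 450) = (x - 5)*(x + 4)*(x^4 - 9*x^3 + 17*x^2 + 33*x - 90) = (x - 5)^2*(x + 4)*(x^3 - 4*x^2 - 3*x + 18) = (x - 5)^2*(x + 2)*(x + 4)*(x^2 - 6*x + 9) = (x - 5)^2*(x - 3)*(x + 2)*(x + 4)*(x - 3)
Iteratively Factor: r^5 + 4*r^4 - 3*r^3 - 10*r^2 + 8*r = (r - 1)*(r^4 + 5*r^3 + 2*r^2 - 8*r) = (r - 1)*(r + 4)*(r^3 + r^2 - 2*r) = (r - 1)^2*(r + 4)*(r^2 + 2*r) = r*(r - 1)^2*(r + 4)*(r + 2)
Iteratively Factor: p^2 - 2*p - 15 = (p - 5)*(p + 3)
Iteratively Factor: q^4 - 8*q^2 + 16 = (q + 2)*(q^3 - 2*q^2 - 4*q + 8) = (q - 2)*(q + 2)*(q^2 - 4) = (q - 2)*(q + 2)^2*(q - 2)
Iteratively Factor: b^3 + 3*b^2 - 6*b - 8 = (b + 1)*(b^2 + 2*b - 8) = (b - 2)*(b + 1)*(b + 4)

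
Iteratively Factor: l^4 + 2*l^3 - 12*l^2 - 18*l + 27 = (l + 3)*(l^3 - l^2 - 9*l + 9) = (l - 1)*(l + 3)*(l^2 - 9) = (l - 1)*(l + 3)^2*(l - 3)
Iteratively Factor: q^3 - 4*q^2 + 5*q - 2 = (q - 2)*(q^2 - 2*q + 1) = (q - 2)*(q - 1)*(q - 1)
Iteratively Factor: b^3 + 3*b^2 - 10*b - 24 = (b + 2)*(b^2 + b - 12) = (b + 2)*(b + 4)*(b - 3)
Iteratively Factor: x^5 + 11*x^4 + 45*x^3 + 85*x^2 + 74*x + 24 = (x + 2)*(x^4 + 9*x^3 + 27*x^2 + 31*x + 12) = (x + 1)*(x + 2)*(x^3 + 8*x^2 + 19*x + 12) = (x + 1)*(x + 2)*(x + 4)*(x^2 + 4*x + 3) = (x + 1)*(x + 2)*(x + 3)*(x + 4)*(x + 1)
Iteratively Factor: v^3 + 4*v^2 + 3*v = (v)*(v^2 + 4*v + 3) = v*(v + 1)*(v + 3)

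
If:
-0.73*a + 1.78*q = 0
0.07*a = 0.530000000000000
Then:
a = 7.57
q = 3.11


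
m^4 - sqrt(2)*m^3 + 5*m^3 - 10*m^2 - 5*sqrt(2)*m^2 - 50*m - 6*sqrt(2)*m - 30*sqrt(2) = (m + 5)*(m - 3*sqrt(2))*(m + sqrt(2))^2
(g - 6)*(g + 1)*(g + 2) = g^3 - 3*g^2 - 16*g - 12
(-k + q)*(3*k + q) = -3*k^2 + 2*k*q + q^2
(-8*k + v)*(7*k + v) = -56*k^2 - k*v + v^2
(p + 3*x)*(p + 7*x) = p^2 + 10*p*x + 21*x^2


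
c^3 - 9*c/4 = c*(c - 3/2)*(c + 3/2)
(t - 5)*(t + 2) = t^2 - 3*t - 10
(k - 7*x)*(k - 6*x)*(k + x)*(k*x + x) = k^4*x - 12*k^3*x^2 + k^3*x + 29*k^2*x^3 - 12*k^2*x^2 + 42*k*x^4 + 29*k*x^3 + 42*x^4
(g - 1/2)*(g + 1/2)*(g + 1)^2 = g^4 + 2*g^3 + 3*g^2/4 - g/2 - 1/4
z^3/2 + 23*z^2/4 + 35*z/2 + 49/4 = (z/2 + 1/2)*(z + 7/2)*(z + 7)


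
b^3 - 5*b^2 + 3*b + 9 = (b - 3)^2*(b + 1)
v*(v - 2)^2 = v^3 - 4*v^2 + 4*v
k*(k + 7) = k^2 + 7*k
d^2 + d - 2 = (d - 1)*(d + 2)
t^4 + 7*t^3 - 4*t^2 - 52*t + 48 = (t - 2)*(t - 1)*(t + 4)*(t + 6)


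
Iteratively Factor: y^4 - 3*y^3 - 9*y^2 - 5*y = (y)*(y^3 - 3*y^2 - 9*y - 5) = y*(y + 1)*(y^2 - 4*y - 5) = y*(y + 1)^2*(y - 5)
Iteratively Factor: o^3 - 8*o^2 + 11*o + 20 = (o - 5)*(o^2 - 3*o - 4) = (o - 5)*(o + 1)*(o - 4)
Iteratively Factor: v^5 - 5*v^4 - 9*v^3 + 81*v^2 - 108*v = (v - 3)*(v^4 - 2*v^3 - 15*v^2 + 36*v) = (v - 3)*(v + 4)*(v^3 - 6*v^2 + 9*v) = (v - 3)^2*(v + 4)*(v^2 - 3*v) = v*(v - 3)^2*(v + 4)*(v - 3)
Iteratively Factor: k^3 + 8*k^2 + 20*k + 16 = (k + 2)*(k^2 + 6*k + 8) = (k + 2)*(k + 4)*(k + 2)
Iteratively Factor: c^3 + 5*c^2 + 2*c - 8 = (c + 2)*(c^2 + 3*c - 4) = (c + 2)*(c + 4)*(c - 1)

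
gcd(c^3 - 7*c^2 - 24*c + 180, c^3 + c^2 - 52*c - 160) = c + 5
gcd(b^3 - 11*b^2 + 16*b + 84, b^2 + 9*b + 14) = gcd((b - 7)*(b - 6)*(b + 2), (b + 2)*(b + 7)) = b + 2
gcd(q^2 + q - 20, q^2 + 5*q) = q + 5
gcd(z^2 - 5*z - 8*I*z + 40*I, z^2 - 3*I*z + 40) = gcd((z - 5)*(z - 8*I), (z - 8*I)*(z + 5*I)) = z - 8*I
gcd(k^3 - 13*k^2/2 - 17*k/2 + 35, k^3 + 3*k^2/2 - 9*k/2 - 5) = k^2 + k/2 - 5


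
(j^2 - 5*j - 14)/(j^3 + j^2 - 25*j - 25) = (j^2 - 5*j - 14)/(j^3 + j^2 - 25*j - 25)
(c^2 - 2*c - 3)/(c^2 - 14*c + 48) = (c^2 - 2*c - 3)/(c^2 - 14*c + 48)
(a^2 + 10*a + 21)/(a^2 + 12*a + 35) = (a + 3)/(a + 5)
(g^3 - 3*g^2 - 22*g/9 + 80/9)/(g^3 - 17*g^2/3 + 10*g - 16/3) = (g + 5/3)/(g - 1)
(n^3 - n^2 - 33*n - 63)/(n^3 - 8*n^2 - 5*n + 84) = (n + 3)/(n - 4)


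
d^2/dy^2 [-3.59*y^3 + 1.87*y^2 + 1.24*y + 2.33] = 3.74 - 21.54*y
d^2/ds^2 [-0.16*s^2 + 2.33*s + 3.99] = -0.320000000000000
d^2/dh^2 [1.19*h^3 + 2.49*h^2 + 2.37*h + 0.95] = 7.14*h + 4.98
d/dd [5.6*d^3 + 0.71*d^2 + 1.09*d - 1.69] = 16.8*d^2 + 1.42*d + 1.09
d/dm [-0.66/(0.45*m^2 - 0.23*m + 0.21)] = (0.594*m - 0.1518)/(0.45*m^2 - 0.23*m + 0.21)^2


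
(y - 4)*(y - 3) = y^2 - 7*y + 12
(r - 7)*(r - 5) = r^2 - 12*r + 35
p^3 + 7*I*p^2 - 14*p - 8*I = (p + I)*(p + 2*I)*(p + 4*I)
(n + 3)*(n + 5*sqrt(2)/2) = n^2 + 3*n + 5*sqrt(2)*n/2 + 15*sqrt(2)/2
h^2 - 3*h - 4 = (h - 4)*(h + 1)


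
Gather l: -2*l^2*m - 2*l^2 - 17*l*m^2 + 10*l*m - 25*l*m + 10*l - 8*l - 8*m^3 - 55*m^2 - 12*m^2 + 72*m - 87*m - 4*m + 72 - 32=l^2*(-2*m - 2) + l*(-17*m^2 - 15*m + 2) - 8*m^3 - 67*m^2 - 19*m + 40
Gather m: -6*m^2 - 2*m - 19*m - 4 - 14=-6*m^2 - 21*m - 18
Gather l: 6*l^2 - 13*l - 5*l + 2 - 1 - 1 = 6*l^2 - 18*l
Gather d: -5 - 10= -15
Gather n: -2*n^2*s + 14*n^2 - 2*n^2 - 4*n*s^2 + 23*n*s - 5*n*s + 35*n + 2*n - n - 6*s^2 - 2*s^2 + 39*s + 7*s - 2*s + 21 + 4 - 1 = n^2*(12 - 2*s) + n*(-4*s^2 + 18*s + 36) - 8*s^2 + 44*s + 24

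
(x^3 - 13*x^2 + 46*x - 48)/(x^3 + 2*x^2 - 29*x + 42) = (x - 8)/(x + 7)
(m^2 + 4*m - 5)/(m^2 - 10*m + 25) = (m^2 + 4*m - 5)/(m^2 - 10*m + 25)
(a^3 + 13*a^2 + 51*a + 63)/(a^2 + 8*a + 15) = (a^2 + 10*a + 21)/(a + 5)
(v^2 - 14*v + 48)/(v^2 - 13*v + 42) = (v - 8)/(v - 7)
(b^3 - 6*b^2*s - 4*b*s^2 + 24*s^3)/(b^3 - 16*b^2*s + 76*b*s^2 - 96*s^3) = (-b - 2*s)/(-b + 8*s)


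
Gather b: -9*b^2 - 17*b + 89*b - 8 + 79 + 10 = -9*b^2 + 72*b + 81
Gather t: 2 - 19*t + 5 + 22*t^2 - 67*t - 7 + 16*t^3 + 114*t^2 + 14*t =16*t^3 + 136*t^2 - 72*t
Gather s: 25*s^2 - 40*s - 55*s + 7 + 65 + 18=25*s^2 - 95*s + 90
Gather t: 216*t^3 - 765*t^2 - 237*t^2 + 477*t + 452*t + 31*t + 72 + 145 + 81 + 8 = 216*t^3 - 1002*t^2 + 960*t + 306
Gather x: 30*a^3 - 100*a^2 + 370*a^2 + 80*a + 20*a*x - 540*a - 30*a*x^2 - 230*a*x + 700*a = 30*a^3 + 270*a^2 - 30*a*x^2 - 210*a*x + 240*a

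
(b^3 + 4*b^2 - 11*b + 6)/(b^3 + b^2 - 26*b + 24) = (b - 1)/(b - 4)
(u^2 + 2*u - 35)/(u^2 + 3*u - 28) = (u - 5)/(u - 4)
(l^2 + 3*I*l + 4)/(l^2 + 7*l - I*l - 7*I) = (l + 4*I)/(l + 7)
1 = 1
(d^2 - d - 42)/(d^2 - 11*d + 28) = (d + 6)/(d - 4)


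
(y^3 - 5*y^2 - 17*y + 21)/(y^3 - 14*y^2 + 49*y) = (y^2 + 2*y - 3)/(y*(y - 7))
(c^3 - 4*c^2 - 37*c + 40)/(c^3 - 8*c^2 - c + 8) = (c + 5)/(c + 1)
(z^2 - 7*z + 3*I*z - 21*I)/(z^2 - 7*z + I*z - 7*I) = (z + 3*I)/(z + I)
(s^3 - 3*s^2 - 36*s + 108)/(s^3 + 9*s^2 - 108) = (s - 6)/(s + 6)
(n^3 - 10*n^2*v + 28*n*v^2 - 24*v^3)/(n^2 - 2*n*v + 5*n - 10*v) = (n^2 - 8*n*v + 12*v^2)/(n + 5)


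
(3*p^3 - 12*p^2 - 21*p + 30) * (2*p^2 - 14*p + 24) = 6*p^5 - 66*p^4 + 198*p^3 + 66*p^2 - 924*p + 720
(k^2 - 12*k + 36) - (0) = k^2 - 12*k + 36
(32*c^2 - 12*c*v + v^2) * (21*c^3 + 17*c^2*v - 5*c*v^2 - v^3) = 672*c^5 + 292*c^4*v - 343*c^3*v^2 + 45*c^2*v^3 + 7*c*v^4 - v^5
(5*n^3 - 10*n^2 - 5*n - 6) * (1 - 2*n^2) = -10*n^5 + 20*n^4 + 15*n^3 + 2*n^2 - 5*n - 6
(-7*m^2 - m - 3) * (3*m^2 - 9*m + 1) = -21*m^4 + 60*m^3 - 7*m^2 + 26*m - 3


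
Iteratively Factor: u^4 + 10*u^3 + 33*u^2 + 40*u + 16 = (u + 4)*(u^3 + 6*u^2 + 9*u + 4) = (u + 1)*(u + 4)*(u^2 + 5*u + 4) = (u + 1)^2*(u + 4)*(u + 4)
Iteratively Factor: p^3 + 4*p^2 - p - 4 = (p + 4)*(p^2 - 1) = (p - 1)*(p + 4)*(p + 1)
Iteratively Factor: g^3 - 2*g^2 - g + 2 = (g - 2)*(g^2 - 1) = (g - 2)*(g - 1)*(g + 1)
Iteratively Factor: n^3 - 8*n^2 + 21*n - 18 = (n - 3)*(n^2 - 5*n + 6) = (n - 3)*(n - 2)*(n - 3)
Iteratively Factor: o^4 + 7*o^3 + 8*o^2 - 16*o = (o - 1)*(o^3 + 8*o^2 + 16*o) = o*(o - 1)*(o^2 + 8*o + 16) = o*(o - 1)*(o + 4)*(o + 4)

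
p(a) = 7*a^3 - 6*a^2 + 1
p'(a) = 21*a^2 - 12*a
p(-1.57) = -40.88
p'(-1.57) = 70.60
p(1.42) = 8.94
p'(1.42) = 25.30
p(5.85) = 1197.08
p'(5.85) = 648.47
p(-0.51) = -1.49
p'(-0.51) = 11.58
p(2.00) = 33.00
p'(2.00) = 60.00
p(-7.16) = -2876.03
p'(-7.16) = 1162.50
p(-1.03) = -13.01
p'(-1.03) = 34.64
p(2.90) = 121.26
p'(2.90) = 141.81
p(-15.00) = -24974.00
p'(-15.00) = 4905.00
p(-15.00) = -24974.00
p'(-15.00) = 4905.00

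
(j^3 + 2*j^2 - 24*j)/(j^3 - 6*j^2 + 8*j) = (j + 6)/(j - 2)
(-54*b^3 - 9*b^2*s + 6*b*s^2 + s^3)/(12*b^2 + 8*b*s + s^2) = (-9*b^2 + s^2)/(2*b + s)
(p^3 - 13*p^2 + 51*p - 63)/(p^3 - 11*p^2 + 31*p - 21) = (p - 3)/(p - 1)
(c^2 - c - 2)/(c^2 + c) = (c - 2)/c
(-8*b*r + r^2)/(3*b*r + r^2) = (-8*b + r)/(3*b + r)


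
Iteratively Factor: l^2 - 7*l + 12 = (l - 3)*(l - 4)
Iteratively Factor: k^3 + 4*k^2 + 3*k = (k + 3)*(k^2 + k) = (k + 1)*(k + 3)*(k)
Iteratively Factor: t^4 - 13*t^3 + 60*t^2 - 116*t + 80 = (t - 4)*(t^3 - 9*t^2 + 24*t - 20) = (t - 4)*(t - 2)*(t^2 - 7*t + 10) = (t - 5)*(t - 4)*(t - 2)*(t - 2)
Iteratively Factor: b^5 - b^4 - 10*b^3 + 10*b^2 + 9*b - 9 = (b - 1)*(b^4 - 10*b^2 + 9) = (b - 1)*(b + 1)*(b^3 - b^2 - 9*b + 9) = (b - 3)*(b - 1)*(b + 1)*(b^2 + 2*b - 3) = (b - 3)*(b - 1)*(b + 1)*(b + 3)*(b - 1)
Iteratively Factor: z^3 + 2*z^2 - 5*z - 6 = (z + 3)*(z^2 - z - 2) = (z - 2)*(z + 3)*(z + 1)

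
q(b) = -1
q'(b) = 0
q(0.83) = -1.00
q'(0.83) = 0.00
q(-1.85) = -1.00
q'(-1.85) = 0.00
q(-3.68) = -1.00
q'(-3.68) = 0.00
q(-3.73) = -1.00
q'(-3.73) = 0.00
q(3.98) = -1.00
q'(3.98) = 0.00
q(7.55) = -1.00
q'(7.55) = 0.00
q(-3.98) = -1.00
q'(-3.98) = 0.00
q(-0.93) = -1.00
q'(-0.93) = 0.00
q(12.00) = -1.00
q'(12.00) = 0.00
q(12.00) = -1.00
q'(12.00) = 0.00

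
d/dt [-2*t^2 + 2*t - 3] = 2 - 4*t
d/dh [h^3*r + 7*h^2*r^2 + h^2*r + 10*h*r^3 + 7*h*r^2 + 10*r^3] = r*(3*h^2 + 14*h*r + 2*h + 10*r^2 + 7*r)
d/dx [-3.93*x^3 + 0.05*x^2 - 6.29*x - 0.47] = -11.79*x^2 + 0.1*x - 6.29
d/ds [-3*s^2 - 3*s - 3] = -6*s - 3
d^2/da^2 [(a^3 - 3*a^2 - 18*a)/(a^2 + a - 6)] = -16/(a^3 - 6*a^2 + 12*a - 8)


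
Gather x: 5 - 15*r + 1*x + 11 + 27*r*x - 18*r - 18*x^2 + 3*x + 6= -33*r - 18*x^2 + x*(27*r + 4) + 22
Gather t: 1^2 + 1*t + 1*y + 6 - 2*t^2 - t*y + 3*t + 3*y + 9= -2*t^2 + t*(4 - y) + 4*y + 16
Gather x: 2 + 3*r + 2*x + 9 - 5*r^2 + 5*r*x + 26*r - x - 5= -5*r^2 + 29*r + x*(5*r + 1) + 6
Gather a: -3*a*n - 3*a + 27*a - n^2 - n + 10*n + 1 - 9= a*(24 - 3*n) - n^2 + 9*n - 8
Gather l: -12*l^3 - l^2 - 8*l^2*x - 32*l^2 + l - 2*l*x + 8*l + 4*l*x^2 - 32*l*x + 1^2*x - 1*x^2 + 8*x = -12*l^3 + l^2*(-8*x - 33) + l*(4*x^2 - 34*x + 9) - x^2 + 9*x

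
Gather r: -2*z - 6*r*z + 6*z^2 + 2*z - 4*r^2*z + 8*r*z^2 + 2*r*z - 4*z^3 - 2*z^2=-4*r^2*z + r*(8*z^2 - 4*z) - 4*z^3 + 4*z^2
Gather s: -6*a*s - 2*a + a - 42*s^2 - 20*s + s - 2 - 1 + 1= -a - 42*s^2 + s*(-6*a - 19) - 2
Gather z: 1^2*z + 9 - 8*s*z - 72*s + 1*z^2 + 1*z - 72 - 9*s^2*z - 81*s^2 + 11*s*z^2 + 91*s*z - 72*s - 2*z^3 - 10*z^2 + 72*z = -81*s^2 - 144*s - 2*z^3 + z^2*(11*s - 9) + z*(-9*s^2 + 83*s + 74) - 63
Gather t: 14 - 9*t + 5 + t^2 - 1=t^2 - 9*t + 18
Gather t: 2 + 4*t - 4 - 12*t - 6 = -8*t - 8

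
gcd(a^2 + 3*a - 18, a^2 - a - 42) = a + 6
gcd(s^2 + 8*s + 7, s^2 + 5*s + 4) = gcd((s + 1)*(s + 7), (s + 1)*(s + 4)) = s + 1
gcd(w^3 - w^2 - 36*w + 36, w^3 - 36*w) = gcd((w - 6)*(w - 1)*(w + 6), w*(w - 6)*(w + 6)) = w^2 - 36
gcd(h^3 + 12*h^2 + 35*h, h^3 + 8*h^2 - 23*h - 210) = h + 7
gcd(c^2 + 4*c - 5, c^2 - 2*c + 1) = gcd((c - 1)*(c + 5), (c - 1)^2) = c - 1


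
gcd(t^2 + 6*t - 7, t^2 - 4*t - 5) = 1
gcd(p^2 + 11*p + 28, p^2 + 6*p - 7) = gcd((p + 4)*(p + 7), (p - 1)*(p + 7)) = p + 7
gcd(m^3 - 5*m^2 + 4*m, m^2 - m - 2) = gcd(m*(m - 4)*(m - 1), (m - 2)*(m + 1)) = 1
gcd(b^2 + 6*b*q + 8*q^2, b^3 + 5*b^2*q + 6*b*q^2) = b + 2*q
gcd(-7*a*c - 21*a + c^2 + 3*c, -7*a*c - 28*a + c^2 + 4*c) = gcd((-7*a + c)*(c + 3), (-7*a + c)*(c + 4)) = 7*a - c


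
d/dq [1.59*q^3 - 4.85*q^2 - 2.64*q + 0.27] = 4.77*q^2 - 9.7*q - 2.64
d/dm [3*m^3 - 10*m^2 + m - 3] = 9*m^2 - 20*m + 1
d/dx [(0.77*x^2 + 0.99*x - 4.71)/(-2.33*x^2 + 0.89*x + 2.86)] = (2.992*x^2 - 17.5442*x + 7.0233)/(5.4289*x^4 - 4.1474*x^3 - 12.5355*x^2 + 5.0908*x + 8.1796)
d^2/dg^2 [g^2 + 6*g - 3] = 2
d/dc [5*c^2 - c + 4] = 10*c - 1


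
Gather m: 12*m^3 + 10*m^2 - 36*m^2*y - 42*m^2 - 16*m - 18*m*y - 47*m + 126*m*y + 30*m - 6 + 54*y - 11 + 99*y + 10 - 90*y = 12*m^3 + m^2*(-36*y - 32) + m*(108*y - 33) + 63*y - 7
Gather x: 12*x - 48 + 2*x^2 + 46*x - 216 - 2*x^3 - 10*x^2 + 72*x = -2*x^3 - 8*x^2 + 130*x - 264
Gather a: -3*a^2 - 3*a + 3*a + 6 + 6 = 12 - 3*a^2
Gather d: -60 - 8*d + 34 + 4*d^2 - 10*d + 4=4*d^2 - 18*d - 22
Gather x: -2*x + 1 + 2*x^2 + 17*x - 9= 2*x^2 + 15*x - 8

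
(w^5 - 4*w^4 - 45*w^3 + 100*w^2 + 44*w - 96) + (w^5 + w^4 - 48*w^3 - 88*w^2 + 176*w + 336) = 2*w^5 - 3*w^4 - 93*w^3 + 12*w^2 + 220*w + 240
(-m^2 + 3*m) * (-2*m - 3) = 2*m^3 - 3*m^2 - 9*m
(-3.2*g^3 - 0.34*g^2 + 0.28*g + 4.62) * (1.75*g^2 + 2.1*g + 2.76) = -5.6*g^5 - 7.315*g^4 - 9.056*g^3 + 7.7346*g^2 + 10.4748*g + 12.7512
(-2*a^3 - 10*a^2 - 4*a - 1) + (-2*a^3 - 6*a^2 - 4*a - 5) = -4*a^3 - 16*a^2 - 8*a - 6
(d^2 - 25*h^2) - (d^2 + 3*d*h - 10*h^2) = -3*d*h - 15*h^2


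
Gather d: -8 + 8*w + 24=8*w + 16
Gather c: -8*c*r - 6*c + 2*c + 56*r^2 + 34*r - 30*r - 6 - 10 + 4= c*(-8*r - 4) + 56*r^2 + 4*r - 12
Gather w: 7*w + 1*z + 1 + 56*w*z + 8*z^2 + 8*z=w*(56*z + 7) + 8*z^2 + 9*z + 1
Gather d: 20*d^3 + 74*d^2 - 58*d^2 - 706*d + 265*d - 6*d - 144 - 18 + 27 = 20*d^3 + 16*d^2 - 447*d - 135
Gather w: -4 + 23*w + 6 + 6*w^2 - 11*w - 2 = 6*w^2 + 12*w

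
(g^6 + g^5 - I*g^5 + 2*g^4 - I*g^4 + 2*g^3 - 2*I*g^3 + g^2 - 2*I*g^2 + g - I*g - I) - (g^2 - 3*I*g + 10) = g^6 + g^5 - I*g^5 + 2*g^4 - I*g^4 + 2*g^3 - 2*I*g^3 - 2*I*g^2 + g + 2*I*g - 10 - I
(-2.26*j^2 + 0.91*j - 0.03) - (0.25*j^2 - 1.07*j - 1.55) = -2.51*j^2 + 1.98*j + 1.52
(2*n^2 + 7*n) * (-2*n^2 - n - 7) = -4*n^4 - 16*n^3 - 21*n^2 - 49*n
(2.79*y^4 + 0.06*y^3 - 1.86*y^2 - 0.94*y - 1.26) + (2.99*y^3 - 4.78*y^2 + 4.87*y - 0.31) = 2.79*y^4 + 3.05*y^3 - 6.64*y^2 + 3.93*y - 1.57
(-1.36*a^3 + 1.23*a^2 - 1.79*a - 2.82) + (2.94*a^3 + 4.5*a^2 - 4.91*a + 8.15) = 1.58*a^3 + 5.73*a^2 - 6.7*a + 5.33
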